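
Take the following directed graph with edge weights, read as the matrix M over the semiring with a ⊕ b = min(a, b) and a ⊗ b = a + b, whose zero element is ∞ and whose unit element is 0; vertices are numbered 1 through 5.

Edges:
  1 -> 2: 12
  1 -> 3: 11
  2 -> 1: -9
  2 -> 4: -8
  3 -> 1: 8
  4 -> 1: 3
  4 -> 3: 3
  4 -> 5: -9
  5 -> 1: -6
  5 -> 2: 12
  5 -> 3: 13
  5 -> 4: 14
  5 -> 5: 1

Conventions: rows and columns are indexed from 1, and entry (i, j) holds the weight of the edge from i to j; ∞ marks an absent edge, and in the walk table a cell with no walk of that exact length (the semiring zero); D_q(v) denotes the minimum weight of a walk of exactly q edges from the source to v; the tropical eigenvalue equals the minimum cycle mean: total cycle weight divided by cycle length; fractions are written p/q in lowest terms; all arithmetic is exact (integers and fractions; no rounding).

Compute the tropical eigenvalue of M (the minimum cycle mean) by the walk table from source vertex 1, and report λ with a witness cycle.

q=0: [0, ∞, ∞, ∞, ∞]
q=1: [∞, 12, 11, ∞, ∞]
q=2: [3, ∞, ∞, 4, ∞]
q=3: [7, 15, 7, ∞, -5]
q=4: [-11, 7, 8, 7, -4]
q=5: [-10, 1, 0, -1, -3]
Optimal cycle mean attained by: cycle 1->2->4->5->1, total 12 + (-8) + (-9) + (-6), length 4.
Answer: λ = -11/4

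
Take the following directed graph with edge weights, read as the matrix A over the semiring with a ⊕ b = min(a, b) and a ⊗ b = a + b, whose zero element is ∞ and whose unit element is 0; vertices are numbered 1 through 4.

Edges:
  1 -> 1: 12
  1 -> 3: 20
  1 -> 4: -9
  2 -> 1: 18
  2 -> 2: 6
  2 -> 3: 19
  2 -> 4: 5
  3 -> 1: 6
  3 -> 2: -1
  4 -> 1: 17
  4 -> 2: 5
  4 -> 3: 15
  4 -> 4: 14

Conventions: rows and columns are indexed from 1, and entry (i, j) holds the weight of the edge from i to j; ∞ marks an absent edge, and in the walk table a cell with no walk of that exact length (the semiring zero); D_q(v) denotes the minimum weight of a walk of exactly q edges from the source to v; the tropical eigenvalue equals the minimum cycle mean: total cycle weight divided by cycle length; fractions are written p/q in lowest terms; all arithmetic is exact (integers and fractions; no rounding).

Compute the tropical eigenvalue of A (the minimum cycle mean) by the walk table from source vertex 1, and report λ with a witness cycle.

q=0: [0, ∞, ∞, ∞]
q=1: [12, ∞, 20, -9]
q=2: [8, -4, 6, 3]
q=3: [12, 2, 15, -1]
q=4: [16, 4, 14, 3]
Optimal cycle mean attained by: cycle 1->4->1, total (-9) + 17, length 2.
Answer: λ = 4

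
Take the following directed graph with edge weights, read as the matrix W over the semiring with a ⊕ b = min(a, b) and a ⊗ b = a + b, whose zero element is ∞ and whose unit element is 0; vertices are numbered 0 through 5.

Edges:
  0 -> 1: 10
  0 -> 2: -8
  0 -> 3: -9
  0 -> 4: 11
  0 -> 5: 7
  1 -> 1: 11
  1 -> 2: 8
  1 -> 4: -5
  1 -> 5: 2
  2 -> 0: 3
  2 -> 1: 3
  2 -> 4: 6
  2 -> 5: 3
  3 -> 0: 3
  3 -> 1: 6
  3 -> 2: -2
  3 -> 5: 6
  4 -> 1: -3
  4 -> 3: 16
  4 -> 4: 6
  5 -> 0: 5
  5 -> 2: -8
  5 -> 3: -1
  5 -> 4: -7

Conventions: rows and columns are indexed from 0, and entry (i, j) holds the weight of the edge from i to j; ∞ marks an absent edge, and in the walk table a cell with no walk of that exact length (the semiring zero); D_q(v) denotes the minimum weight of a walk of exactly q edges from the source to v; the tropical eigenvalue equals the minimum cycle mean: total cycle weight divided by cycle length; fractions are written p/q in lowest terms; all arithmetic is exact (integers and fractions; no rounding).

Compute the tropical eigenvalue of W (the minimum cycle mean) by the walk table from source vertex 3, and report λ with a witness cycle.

q=0: [∞, ∞, ∞, 0, ∞, ∞]
q=1: [3, 6, -2, ∞, ∞, 6]
q=2: [1, 1, -5, -6, -1, 1]
q=3: [-3, -4, -8, -8, -6, -2]
q=4: [-5, -9, -11, -12, -9, -5]
q=5: [-9, -12, -14, -14, -14, -8]
q=6: [-11, -17, -17, -18, -17, -11]
Optimal cycle mean attained by: cycle 1->4->1, total (-5) + (-3), length 2.
Answer: λ = -4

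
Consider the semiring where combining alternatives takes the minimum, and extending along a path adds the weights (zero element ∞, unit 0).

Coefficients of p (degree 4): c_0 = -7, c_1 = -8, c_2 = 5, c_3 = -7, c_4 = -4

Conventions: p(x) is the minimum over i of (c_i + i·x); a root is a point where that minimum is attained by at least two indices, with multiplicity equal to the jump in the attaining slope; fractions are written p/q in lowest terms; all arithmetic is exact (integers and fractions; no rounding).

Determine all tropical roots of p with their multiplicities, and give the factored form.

hull edge (i=0, c=-7) to (i=1, c=-8): slope -1, span 1
hull edge (i=1, c=-8) to (i=3, c=-7): slope 1/2, span 2
hull edge (i=3, c=-7) to (i=4, c=-4): slope 3, span 1
Factored form: p(x) = -4 ⊗ (x ⊕ (-3)) ⊗ (x ⊕ (-1/2)) ⊗ (x ⊕ (-1/2)) ⊗ (x ⊕ 1)
Answer: roots = -3 (mult 1), -1/2 (mult 2), 1 (mult 1)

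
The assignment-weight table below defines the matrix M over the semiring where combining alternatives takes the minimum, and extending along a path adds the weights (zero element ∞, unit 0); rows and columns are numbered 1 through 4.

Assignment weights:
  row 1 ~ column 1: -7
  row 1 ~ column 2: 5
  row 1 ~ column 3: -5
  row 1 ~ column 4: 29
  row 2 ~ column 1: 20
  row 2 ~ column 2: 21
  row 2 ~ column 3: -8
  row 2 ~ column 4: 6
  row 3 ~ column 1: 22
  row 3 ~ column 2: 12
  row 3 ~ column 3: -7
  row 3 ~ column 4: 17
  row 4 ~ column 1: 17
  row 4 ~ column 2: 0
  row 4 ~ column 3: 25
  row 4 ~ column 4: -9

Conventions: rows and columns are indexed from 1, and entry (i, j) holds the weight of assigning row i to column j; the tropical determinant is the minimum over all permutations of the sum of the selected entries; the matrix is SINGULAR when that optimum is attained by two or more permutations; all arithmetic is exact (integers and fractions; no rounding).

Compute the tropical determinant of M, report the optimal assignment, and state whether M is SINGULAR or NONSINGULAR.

σ = (1, 2, 3, 4): (-7) + 21 + (-7) + (-9) = -2
σ = (1, 2, 4, 3): (-7) + 21 + 17 + 25 = 56
σ = (1, 3, 2, 4): (-7) + (-8) + 12 + (-9) = -12
σ = (1, 3, 4, 2): (-7) + (-8) + 17 + 0 = 2
σ = (1, 4, 2, 3): (-7) + 6 + 12 + 25 = 36
σ = (1, 4, 3, 2): (-7) + 6 + (-7) + 0 = -8
σ = (2, 1, 3, 4): 5 + 20 + (-7) + (-9) = 9
σ = (2, 1, 4, 3): 5 + 20 + 17 + 25 = 67
σ = (2, 3, 1, 4): 5 + (-8) + 22 + (-9) = 10
σ = (2, 3, 4, 1): 5 + (-8) + 17 + 17 = 31
σ = (2, 4, 1, 3): 5 + 6 + 22 + 25 = 58
σ = (2, 4, 3, 1): 5 + 6 + (-7) + 17 = 21
σ = (3, 1, 2, 4): (-5) + 20 + 12 + (-9) = 18
σ = (3, 1, 4, 2): (-5) + 20 + 17 + 0 = 32
σ = (3, 2, 1, 4): (-5) + 21 + 22 + (-9) = 29
σ = (3, 2, 4, 1): (-5) + 21 + 17 + 17 = 50
σ = (3, 4, 1, 2): (-5) + 6 + 22 + 0 = 23
σ = (3, 4, 2, 1): (-5) + 6 + 12 + 17 = 30
σ = (4, 1, 2, 3): 29 + 20 + 12 + 25 = 86
σ = (4, 1, 3, 2): 29 + 20 + (-7) + 0 = 42
σ = (4, 2, 1, 3): 29 + 21 + 22 + 25 = 97
σ = (4, 2, 3, 1): 29 + 21 + (-7) + 17 = 60
σ = (4, 3, 1, 2): 29 + (-8) + 22 + 0 = 43
σ = (4, 3, 2, 1): 29 + (-8) + 12 + 17 = 50
Optimal value attained by: σ = (1, 3, 2, 4).
Answer: det⊕(M) = -12; verdict: NONSINGULAR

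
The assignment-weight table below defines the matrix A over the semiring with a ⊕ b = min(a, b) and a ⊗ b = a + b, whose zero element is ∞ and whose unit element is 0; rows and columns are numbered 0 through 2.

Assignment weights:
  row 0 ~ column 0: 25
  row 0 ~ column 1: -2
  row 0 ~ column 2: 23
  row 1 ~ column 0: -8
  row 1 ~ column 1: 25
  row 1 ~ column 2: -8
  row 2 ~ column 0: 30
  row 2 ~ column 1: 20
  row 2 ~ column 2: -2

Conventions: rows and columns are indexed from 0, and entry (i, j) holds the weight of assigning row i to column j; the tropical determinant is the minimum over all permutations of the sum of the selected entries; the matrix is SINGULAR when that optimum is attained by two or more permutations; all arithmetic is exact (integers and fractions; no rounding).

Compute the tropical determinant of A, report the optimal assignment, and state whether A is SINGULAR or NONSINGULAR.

σ = (0, 1, 2): 25 + 25 + (-2) = 48
σ = (0, 2, 1): 25 + (-8) + 20 = 37
σ = (1, 0, 2): (-2) + (-8) + (-2) = -12
σ = (1, 2, 0): (-2) + (-8) + 30 = 20
σ = (2, 0, 1): 23 + (-8) + 20 = 35
σ = (2, 1, 0): 23 + 25 + 30 = 78
Optimal value attained by: σ = (1, 0, 2).
Answer: det⊕(A) = -12; verdict: NONSINGULAR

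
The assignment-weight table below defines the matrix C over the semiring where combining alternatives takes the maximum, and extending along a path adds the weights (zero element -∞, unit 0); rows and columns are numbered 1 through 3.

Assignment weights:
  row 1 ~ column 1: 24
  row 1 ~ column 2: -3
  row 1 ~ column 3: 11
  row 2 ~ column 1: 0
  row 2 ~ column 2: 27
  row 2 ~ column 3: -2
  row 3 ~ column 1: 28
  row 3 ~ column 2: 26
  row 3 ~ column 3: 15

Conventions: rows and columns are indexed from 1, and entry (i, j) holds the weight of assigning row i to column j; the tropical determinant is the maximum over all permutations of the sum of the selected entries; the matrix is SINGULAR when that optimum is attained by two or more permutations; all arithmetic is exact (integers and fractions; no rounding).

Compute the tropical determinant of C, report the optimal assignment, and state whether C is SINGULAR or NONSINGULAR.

σ = (1, 2, 3): 24 + 27 + 15 = 66
σ = (1, 3, 2): 24 + (-2) + 26 = 48
σ = (2, 1, 3): (-3) + 0 + 15 = 12
σ = (2, 3, 1): (-3) + (-2) + 28 = 23
σ = (3, 1, 2): 11 + 0 + 26 = 37
σ = (3, 2, 1): 11 + 27 + 28 = 66
Optimal value attained by: σ = (1, 2, 3).
Answer: det⊕(C) = 66; verdict: SINGULAR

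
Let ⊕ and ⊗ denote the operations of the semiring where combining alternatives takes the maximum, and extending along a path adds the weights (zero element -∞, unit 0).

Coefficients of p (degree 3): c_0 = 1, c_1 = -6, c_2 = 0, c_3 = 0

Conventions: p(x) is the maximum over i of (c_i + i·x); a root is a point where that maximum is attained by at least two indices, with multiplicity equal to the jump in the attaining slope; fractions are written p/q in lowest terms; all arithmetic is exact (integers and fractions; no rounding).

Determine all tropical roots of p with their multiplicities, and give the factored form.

hull edge (i=0, c=1) to (i=3, c=0): slope -1/3, span 3
Factored form: p(x) = 0 ⊗ (x ⊕ 1/3) ⊗ (x ⊕ 1/3) ⊗ (x ⊕ 1/3)
Answer: roots = 1/3 (mult 3)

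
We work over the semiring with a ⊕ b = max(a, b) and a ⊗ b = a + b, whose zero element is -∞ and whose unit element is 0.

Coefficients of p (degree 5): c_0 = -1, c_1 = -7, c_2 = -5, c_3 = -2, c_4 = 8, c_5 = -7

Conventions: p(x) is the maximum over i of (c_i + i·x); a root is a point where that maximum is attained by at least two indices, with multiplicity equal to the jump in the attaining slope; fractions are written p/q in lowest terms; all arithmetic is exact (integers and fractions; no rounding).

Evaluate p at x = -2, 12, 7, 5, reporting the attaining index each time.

p(-2) = max(-1+0·(-2)=-1, -7+1·(-2)=-9, -5+2·(-2)=-9, -2+3·(-2)=-8, 8+4·(-2)=0, -7+5·(-2)=-17) = 0 (attained by i=4)
p(12) = max(-1+0·12=-1, -7+1·12=5, -5+2·12=19, -2+3·12=34, 8+4·12=56, -7+5·12=53) = 56 (attained by i=4)
p(7) = max(-1+0·7=-1, -7+1·7=0, -5+2·7=9, -2+3·7=19, 8+4·7=36, -7+5·7=28) = 36 (attained by i=4)
p(5) = max(-1+0·5=-1, -7+1·5=-2, -5+2·5=5, -2+3·5=13, 8+4·5=28, -7+5·5=18) = 28 (attained by i=4)
Answer: p(-2) = 0; p(12) = 56; p(7) = 36; p(5) = 28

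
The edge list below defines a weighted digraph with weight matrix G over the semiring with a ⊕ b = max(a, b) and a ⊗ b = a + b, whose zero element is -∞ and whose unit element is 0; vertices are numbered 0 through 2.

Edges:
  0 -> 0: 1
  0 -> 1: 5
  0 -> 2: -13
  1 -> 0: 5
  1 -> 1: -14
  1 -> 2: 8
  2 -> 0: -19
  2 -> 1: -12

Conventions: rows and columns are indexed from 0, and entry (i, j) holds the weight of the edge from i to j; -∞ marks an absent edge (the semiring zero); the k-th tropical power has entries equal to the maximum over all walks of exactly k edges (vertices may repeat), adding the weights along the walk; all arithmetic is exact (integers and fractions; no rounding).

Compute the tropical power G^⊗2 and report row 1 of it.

G^⊗2:
  [10, 6, 13]
  [6, 10, -6]
  [-7, -14, -4]
Answer: row 1 of G^⊗2 = [6, 10, -6]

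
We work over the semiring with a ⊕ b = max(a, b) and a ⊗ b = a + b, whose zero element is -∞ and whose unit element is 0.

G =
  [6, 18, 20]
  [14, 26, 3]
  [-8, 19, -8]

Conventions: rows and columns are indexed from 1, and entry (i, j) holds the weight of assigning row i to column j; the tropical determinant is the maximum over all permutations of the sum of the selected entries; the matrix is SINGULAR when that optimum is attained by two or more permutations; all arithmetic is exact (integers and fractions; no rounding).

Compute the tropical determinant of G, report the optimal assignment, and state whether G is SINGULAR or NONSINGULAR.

σ = (1, 2, 3): 6 + 26 + (-8) = 24
σ = (1, 3, 2): 6 + 3 + 19 = 28
σ = (2, 1, 3): 18 + 14 + (-8) = 24
σ = (2, 3, 1): 18 + 3 + (-8) = 13
σ = (3, 1, 2): 20 + 14 + 19 = 53
σ = (3, 2, 1): 20 + 26 + (-8) = 38
Optimal value attained by: σ = (3, 1, 2).
Answer: det⊕(G) = 53; verdict: NONSINGULAR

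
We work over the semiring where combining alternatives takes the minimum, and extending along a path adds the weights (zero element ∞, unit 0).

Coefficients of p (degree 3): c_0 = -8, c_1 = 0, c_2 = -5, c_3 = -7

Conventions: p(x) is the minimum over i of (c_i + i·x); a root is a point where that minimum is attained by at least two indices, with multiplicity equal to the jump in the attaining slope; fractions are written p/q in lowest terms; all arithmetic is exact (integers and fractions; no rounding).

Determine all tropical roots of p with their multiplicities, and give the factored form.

hull edge (i=0, c=-8) to (i=3, c=-7): slope 1/3, span 3
Factored form: p(x) = -7 ⊗ (x ⊕ (-1/3)) ⊗ (x ⊕ (-1/3)) ⊗ (x ⊕ (-1/3))
Answer: roots = -1/3 (mult 3)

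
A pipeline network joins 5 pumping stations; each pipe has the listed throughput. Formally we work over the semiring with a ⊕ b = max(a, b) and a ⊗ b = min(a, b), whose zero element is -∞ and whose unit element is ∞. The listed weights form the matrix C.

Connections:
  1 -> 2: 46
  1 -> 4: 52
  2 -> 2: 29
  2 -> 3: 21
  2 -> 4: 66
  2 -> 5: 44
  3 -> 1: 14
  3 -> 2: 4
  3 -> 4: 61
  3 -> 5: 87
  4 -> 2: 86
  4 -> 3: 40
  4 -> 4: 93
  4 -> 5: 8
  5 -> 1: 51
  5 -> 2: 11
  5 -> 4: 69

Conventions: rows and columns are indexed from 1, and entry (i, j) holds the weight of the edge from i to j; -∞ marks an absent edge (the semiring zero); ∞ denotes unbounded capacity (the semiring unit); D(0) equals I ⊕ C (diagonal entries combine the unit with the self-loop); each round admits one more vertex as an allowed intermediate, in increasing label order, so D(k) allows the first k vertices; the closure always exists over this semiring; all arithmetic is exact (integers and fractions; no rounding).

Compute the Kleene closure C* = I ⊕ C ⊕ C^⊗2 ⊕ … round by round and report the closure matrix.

D(0):
  [∞, 46, -∞, 52, -∞]
  [-∞, ∞, 21, 66, 44]
  [14, 4, ∞, 61, 87]
  [-∞, 86, 40, ∞, 8]
  [51, 11, -∞, 69, ∞]
D(1):
  [∞, 46, -∞, 52, -∞]
  [-∞, ∞, 21, 66, 44]
  [14, 14, ∞, 61, 87]
  [-∞, 86, 40, ∞, 8]
  [51, 46, -∞, 69, ∞]
D(2):
  [∞, 46, 21, 52, 44]
  [-∞, ∞, 21, 66, 44]
  [14, 14, ∞, 61, 87]
  [-∞, 86, 40, ∞, 44]
  [51, 46, 21, 69, ∞]
D(3):
  [∞, 46, 21, 52, 44]
  [14, ∞, 21, 66, 44]
  [14, 14, ∞, 61, 87]
  [14, 86, 40, ∞, 44]
  [51, 46, 21, 69, ∞]
D(4):
  [∞, 52, 40, 52, 44]
  [14, ∞, 40, 66, 44]
  [14, 61, ∞, 61, 87]
  [14, 86, 40, ∞, 44]
  [51, 69, 40, 69, ∞]
D(5):
  [∞, 52, 40, 52, 44]
  [44, ∞, 40, 66, 44]
  [51, 69, ∞, 69, 87]
  [44, 86, 40, ∞, 44]
  [51, 69, 40, 69, ∞]
Answer: C* = [[∞, 52, 40, 52, 44], [44, ∞, 40, 66, 44], [51, 69, ∞, 69, 87], [44, 86, 40, ∞, 44], [51, 69, 40, 69, ∞]]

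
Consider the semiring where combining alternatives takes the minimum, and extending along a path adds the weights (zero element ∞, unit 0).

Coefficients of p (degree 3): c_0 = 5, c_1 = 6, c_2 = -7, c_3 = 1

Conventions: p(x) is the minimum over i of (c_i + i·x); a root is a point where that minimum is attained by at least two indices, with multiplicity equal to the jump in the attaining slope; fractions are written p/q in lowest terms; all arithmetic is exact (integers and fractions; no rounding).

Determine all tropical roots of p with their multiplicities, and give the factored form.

hull edge (i=0, c=5) to (i=2, c=-7): slope -6, span 2
hull edge (i=2, c=-7) to (i=3, c=1): slope 8, span 1
Factored form: p(x) = 1 ⊗ (x ⊕ (-8)) ⊗ (x ⊕ 6) ⊗ (x ⊕ 6)
Answer: roots = -8 (mult 1), 6 (mult 2)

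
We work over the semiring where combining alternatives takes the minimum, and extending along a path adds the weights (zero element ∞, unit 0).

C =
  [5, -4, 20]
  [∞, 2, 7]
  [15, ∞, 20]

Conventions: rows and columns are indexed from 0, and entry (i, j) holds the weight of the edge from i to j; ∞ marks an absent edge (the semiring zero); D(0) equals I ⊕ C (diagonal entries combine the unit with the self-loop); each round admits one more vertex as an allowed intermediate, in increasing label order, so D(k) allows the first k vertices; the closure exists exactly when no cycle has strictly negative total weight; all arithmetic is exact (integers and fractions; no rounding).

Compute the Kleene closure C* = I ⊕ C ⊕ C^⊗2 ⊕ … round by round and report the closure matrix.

D(0):
  [0, -4, 20]
  [∞, 0, 7]
  [15, ∞, 0]
D(1):
  [0, -4, 20]
  [∞, 0, 7]
  [15, 11, 0]
D(2):
  [0, -4, 3]
  [∞, 0, 7]
  [15, 11, 0]
D(3):
  [0, -4, 3]
  [22, 0, 7]
  [15, 11, 0]
Answer: C* = [[0, -4, 3], [22, 0, 7], [15, 11, 0]]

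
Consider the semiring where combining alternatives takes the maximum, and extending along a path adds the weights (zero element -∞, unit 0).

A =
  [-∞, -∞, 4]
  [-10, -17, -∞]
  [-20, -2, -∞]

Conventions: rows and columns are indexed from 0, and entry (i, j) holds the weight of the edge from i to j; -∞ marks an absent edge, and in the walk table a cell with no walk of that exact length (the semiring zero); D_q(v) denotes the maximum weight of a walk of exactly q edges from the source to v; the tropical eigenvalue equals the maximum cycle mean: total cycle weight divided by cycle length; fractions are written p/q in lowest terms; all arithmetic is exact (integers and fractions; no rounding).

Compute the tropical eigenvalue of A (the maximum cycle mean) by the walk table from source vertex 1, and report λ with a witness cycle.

q=0: [-∞, 0, -∞]
q=1: [-10, -17, -∞]
q=2: [-27, -34, -6]
q=3: [-26, -8, -23]
Optimal cycle mean attained by: cycle 0->2->1->0, total 4 + (-2) + (-10), length 3.
Answer: λ = -8/3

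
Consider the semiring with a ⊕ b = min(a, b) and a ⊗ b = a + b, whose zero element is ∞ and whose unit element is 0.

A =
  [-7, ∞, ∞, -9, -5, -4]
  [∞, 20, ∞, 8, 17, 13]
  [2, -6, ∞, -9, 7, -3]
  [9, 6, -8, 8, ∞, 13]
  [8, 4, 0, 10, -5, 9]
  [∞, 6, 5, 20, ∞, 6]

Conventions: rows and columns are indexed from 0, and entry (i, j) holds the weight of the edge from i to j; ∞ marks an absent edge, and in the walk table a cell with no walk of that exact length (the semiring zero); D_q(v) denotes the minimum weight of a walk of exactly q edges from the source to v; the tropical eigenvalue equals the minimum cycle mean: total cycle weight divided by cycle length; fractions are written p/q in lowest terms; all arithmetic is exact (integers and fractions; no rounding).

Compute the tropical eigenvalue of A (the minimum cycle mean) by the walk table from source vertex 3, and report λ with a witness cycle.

q=0: [∞, ∞, ∞, 0, ∞, ∞]
q=1: [9, 6, -8, 8, ∞, 13]
q=2: [-6, -14, 0, -17, -1, -11]
q=3: [-13, -11, -25, -15, -11, -10]
q=4: [-23, -31, -23, -34, -18, -28]
q=5: [-30, -29, -42, -32, -28, -27]
q=6: [-40, -48, -40, -51, -35, -45]
Optimal cycle mean attained by: cycle 2->3->2, total (-9) + (-8), length 2.
Answer: λ = -17/2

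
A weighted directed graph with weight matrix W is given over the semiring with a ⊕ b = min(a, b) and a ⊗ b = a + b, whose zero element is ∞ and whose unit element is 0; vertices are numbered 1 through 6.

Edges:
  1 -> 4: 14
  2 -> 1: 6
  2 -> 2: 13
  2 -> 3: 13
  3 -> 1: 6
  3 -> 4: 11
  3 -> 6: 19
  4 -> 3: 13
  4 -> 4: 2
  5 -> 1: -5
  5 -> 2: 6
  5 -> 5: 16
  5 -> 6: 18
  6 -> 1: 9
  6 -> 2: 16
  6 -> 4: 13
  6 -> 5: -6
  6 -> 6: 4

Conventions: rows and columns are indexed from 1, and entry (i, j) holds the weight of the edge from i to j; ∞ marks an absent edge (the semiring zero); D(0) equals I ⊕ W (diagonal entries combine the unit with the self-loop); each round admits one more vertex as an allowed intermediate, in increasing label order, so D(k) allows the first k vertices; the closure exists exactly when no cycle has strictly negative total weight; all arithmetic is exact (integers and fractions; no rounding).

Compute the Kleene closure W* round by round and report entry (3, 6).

D(0):
  [0, ∞, ∞, 14, ∞, ∞]
  [6, 0, 13, ∞, ∞, ∞]
  [6, ∞, 0, 11, ∞, 19]
  [∞, ∞, 13, 0, ∞, ∞]
  [-5, 6, ∞, ∞, 0, 18]
  [9, 16, ∞, 13, -6, 0]
D(1):
  [0, ∞, ∞, 14, ∞, ∞]
  [6, 0, 13, 20, ∞, ∞]
  [6, ∞, 0, 11, ∞, 19]
  [∞, ∞, 13, 0, ∞, ∞]
  [-5, 6, ∞, 9, 0, 18]
  [9, 16, ∞, 13, -6, 0]
D(2):
  [0, ∞, ∞, 14, ∞, ∞]
  [6, 0, 13, 20, ∞, ∞]
  [6, ∞, 0, 11, ∞, 19]
  [∞, ∞, 13, 0, ∞, ∞]
  [-5, 6, 19, 9, 0, 18]
  [9, 16, 29, 13, -6, 0]
D(3):
  [0, ∞, ∞, 14, ∞, ∞]
  [6, 0, 13, 20, ∞, 32]
  [6, ∞, 0, 11, ∞, 19]
  [19, ∞, 13, 0, ∞, 32]
  [-5, 6, 19, 9, 0, 18]
  [9, 16, 29, 13, -6, 0]
D(4):
  [0, ∞, 27, 14, ∞, 46]
  [6, 0, 13, 20, ∞, 32]
  [6, ∞, 0, 11, ∞, 19]
  [19, ∞, 13, 0, ∞, 32]
  [-5, 6, 19, 9, 0, 18]
  [9, 16, 26, 13, -6, 0]
D(5):
  [0, ∞, 27, 14, ∞, 46]
  [6, 0, 13, 20, ∞, 32]
  [6, ∞, 0, 11, ∞, 19]
  [19, ∞, 13, 0, ∞, 32]
  [-5, 6, 19, 9, 0, 18]
  [-11, 0, 13, 3, -6, 0]
D(6):
  [0, 46, 27, 14, 40, 46]
  [6, 0, 13, 20, 26, 32]
  [6, 19, 0, 11, 13, 19]
  [19, 32, 13, 0, 26, 32]
  [-5, 6, 19, 9, 0, 18]
  [-11, 0, 13, 3, -6, 0]
Answer: W*[3][6] = 19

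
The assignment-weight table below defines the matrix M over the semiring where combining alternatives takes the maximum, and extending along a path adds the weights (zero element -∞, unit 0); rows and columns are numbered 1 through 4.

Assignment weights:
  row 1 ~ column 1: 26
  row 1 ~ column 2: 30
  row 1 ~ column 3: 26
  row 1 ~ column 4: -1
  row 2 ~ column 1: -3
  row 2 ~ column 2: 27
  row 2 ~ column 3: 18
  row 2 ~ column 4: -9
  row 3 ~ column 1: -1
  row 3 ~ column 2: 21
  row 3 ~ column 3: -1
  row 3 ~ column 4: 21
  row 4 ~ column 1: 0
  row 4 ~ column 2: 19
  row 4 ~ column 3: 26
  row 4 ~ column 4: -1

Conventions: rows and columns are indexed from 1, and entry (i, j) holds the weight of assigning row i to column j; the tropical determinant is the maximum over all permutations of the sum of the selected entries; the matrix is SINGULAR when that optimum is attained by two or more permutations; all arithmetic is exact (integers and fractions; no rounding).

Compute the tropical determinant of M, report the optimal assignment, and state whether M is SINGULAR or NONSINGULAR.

σ = (1, 2, 3, 4): 26 + 27 + (-1) + (-1) = 51
σ = (1, 2, 4, 3): 26 + 27 + 21 + 26 = 100
σ = (1, 3, 2, 4): 26 + 18 + 21 + (-1) = 64
σ = (1, 3, 4, 2): 26 + 18 + 21 + 19 = 84
σ = (1, 4, 2, 3): 26 + (-9) + 21 + 26 = 64
σ = (1, 4, 3, 2): 26 + (-9) + (-1) + 19 = 35
σ = (2, 1, 3, 4): 30 + (-3) + (-1) + (-1) = 25
σ = (2, 1, 4, 3): 30 + (-3) + 21 + 26 = 74
σ = (2, 3, 1, 4): 30 + 18 + (-1) + (-1) = 46
σ = (2, 3, 4, 1): 30 + 18 + 21 + 0 = 69
σ = (2, 4, 1, 3): 30 + (-9) + (-1) + 26 = 46
σ = (2, 4, 3, 1): 30 + (-9) + (-1) + 0 = 20
σ = (3, 1, 2, 4): 26 + (-3) + 21 + (-1) = 43
σ = (3, 1, 4, 2): 26 + (-3) + 21 + 19 = 63
σ = (3, 2, 1, 4): 26 + 27 + (-1) + (-1) = 51
σ = (3, 2, 4, 1): 26 + 27 + 21 + 0 = 74
σ = (3, 4, 1, 2): 26 + (-9) + (-1) + 19 = 35
σ = (3, 4, 2, 1): 26 + (-9) + 21 + 0 = 38
σ = (4, 1, 2, 3): (-1) + (-3) + 21 + 26 = 43
σ = (4, 1, 3, 2): (-1) + (-3) + (-1) + 19 = 14
σ = (4, 2, 1, 3): (-1) + 27 + (-1) + 26 = 51
σ = (4, 2, 3, 1): (-1) + 27 + (-1) + 0 = 25
σ = (4, 3, 1, 2): (-1) + 18 + (-1) + 19 = 35
σ = (4, 3, 2, 1): (-1) + 18 + 21 + 0 = 38
Optimal value attained by: σ = (1, 2, 4, 3).
Answer: det⊕(M) = 100; verdict: NONSINGULAR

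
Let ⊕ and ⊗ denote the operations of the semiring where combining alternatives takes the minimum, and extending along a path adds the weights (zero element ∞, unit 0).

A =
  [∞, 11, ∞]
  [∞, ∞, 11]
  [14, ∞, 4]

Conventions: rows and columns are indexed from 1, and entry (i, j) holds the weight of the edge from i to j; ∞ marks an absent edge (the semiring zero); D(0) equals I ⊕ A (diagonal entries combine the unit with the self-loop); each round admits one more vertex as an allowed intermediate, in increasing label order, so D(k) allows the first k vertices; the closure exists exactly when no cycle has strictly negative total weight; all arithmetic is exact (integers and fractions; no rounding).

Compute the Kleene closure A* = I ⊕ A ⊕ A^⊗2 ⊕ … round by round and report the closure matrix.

D(0):
  [0, 11, ∞]
  [∞, 0, 11]
  [14, ∞, 0]
D(1):
  [0, 11, ∞]
  [∞, 0, 11]
  [14, 25, 0]
D(2):
  [0, 11, 22]
  [∞, 0, 11]
  [14, 25, 0]
D(3):
  [0, 11, 22]
  [25, 0, 11]
  [14, 25, 0]
Answer: A* = [[0, 11, 22], [25, 0, 11], [14, 25, 0]]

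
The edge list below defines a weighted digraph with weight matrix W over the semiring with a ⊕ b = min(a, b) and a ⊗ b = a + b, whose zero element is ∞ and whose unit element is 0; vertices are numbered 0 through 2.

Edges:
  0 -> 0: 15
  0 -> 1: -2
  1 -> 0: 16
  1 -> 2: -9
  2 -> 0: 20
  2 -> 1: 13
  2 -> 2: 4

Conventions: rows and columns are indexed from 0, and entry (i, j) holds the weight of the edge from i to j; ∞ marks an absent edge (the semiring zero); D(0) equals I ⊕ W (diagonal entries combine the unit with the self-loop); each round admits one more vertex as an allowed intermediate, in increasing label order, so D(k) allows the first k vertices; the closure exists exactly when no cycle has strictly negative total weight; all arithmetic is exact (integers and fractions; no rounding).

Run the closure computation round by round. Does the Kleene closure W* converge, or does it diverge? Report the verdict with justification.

D(0):
  [0, -2, ∞]
  [16, 0, -9]
  [20, 13, 0]
D(1):
  [0, -2, ∞]
  [16, 0, -9]
  [20, 13, 0]
D(2):
  [0, -2, -11]
  [16, 0, -9]
  [20, 13, 0]
D(3):
  [0, -2, -11]
  [11, 0, -9]
  [20, 13, 0]
Key observation: every diagonal entry stays at the unit through all rounds, so no improving cycle exists.
Answer: CONVERGES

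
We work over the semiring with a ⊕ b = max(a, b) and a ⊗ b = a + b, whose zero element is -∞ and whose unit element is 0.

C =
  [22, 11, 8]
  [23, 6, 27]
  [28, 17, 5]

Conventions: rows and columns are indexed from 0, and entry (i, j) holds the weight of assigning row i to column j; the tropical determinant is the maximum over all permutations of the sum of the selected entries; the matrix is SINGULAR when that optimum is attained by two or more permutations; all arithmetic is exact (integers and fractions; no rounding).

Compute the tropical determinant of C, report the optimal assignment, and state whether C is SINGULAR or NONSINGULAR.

σ = (0, 1, 2): 22 + 6 + 5 = 33
σ = (0, 2, 1): 22 + 27 + 17 = 66
σ = (1, 0, 2): 11 + 23 + 5 = 39
σ = (1, 2, 0): 11 + 27 + 28 = 66
σ = (2, 0, 1): 8 + 23 + 17 = 48
σ = (2, 1, 0): 8 + 6 + 28 = 42
Optimal value attained by: σ = (0, 2, 1).
Answer: det⊕(C) = 66; verdict: SINGULAR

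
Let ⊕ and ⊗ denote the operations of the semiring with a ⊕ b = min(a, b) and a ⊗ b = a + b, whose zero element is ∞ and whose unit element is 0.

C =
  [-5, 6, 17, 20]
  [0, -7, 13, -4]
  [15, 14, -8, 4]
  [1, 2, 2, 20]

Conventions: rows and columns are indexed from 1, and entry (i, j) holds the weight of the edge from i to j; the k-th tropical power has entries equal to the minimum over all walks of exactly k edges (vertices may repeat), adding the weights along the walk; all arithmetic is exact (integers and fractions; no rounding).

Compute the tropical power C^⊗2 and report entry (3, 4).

C^⊗2:
  [-10, -1, 9, 2]
  [-7, -14, -2, -11]
  [5, 6, -16, -4]
  [-4, -5, -6, -2]
Key observation: the optimum is the walk 3->3->4, with weight (-8) + 4 = -4.
Optimal value attained by: walk 3->3->4.
Answer: (C^⊗2)[3][4] = -4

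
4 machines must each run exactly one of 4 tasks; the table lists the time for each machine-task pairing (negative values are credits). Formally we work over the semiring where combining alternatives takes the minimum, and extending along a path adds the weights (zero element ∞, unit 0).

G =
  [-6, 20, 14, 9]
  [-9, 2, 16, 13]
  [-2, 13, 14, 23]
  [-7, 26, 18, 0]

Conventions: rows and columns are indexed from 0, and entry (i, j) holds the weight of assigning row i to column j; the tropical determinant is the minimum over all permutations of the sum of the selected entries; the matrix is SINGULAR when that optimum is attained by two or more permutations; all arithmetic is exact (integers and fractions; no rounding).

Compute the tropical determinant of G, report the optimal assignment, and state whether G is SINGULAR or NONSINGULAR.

σ = (0, 1, 2, 3): (-6) + 2 + 14 + 0 = 10
σ = (0, 1, 3, 2): (-6) + 2 + 23 + 18 = 37
σ = (0, 2, 1, 3): (-6) + 16 + 13 + 0 = 23
σ = (0, 2, 3, 1): (-6) + 16 + 23 + 26 = 59
σ = (0, 3, 1, 2): (-6) + 13 + 13 + 18 = 38
σ = (0, 3, 2, 1): (-6) + 13 + 14 + 26 = 47
σ = (1, 0, 2, 3): 20 + (-9) + 14 + 0 = 25
σ = (1, 0, 3, 2): 20 + (-9) + 23 + 18 = 52
σ = (1, 2, 0, 3): 20 + 16 + (-2) + 0 = 34
σ = (1, 2, 3, 0): 20 + 16 + 23 + (-7) = 52
σ = (1, 3, 0, 2): 20 + 13 + (-2) + 18 = 49
σ = (1, 3, 2, 0): 20 + 13 + 14 + (-7) = 40
σ = (2, 0, 1, 3): 14 + (-9) + 13 + 0 = 18
σ = (2, 0, 3, 1): 14 + (-9) + 23 + 26 = 54
σ = (2, 1, 0, 3): 14 + 2 + (-2) + 0 = 14
σ = (2, 1, 3, 0): 14 + 2 + 23 + (-7) = 32
σ = (2, 3, 0, 1): 14 + 13 + (-2) + 26 = 51
σ = (2, 3, 1, 0): 14 + 13 + 13 + (-7) = 33
σ = (3, 0, 1, 2): 9 + (-9) + 13 + 18 = 31
σ = (3, 0, 2, 1): 9 + (-9) + 14 + 26 = 40
σ = (3, 1, 0, 2): 9 + 2 + (-2) + 18 = 27
σ = (3, 1, 2, 0): 9 + 2 + 14 + (-7) = 18
σ = (3, 2, 0, 1): 9 + 16 + (-2) + 26 = 49
σ = (3, 2, 1, 0): 9 + 16 + 13 + (-7) = 31
Optimal value attained by: σ = (0, 1, 2, 3).
Answer: det⊕(G) = 10; verdict: NONSINGULAR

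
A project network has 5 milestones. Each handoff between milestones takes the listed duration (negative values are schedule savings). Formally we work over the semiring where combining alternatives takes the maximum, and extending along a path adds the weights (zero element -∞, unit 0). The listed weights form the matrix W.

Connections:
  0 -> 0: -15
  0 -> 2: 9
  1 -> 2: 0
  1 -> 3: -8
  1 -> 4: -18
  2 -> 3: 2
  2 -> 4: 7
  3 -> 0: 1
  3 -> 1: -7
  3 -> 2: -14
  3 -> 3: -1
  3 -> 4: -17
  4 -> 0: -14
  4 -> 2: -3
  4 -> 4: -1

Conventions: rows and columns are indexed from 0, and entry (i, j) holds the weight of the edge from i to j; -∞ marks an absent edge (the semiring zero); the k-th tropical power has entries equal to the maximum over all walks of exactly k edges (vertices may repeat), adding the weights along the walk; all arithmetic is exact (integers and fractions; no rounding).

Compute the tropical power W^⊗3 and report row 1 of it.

W^⊗2:
  [-30, -∞, -6, 11, 16]
  [-7, -15, -21, 2, 7]
  [3, -5, 4, 1, 6]
  [0, -8, 10, -2, -7]
  [-15, -∞, -4, -1, 4]
W^⊗3:
  [12, 4, 13, 10, 15]
  [3, -5, 4, 1, 6]
  [2, -6, 12, 6, 11]
  [-1, -9, 9, 12, 17]
  [0, -8, 1, -2, 3]
Answer: row 1 of W^⊗3 = [3, -5, 4, 1, 6]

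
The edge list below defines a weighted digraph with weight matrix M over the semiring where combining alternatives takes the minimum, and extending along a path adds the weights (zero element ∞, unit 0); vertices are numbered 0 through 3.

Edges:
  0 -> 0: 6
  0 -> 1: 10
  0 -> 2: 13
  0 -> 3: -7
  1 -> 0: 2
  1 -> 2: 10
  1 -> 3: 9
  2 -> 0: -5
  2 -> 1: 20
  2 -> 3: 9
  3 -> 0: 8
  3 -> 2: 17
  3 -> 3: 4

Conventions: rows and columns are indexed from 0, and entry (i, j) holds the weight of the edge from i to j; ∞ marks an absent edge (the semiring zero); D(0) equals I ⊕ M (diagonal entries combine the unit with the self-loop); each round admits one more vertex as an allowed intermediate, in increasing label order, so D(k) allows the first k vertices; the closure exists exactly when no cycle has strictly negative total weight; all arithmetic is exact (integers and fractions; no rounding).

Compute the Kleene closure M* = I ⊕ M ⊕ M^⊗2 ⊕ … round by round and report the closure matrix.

D(0):
  [0, 10, 13, -7]
  [2, 0, 10, 9]
  [-5, 20, 0, 9]
  [8, ∞, 17, 0]
D(1):
  [0, 10, 13, -7]
  [2, 0, 10, -5]
  [-5, 5, 0, -12]
  [8, 18, 17, 0]
D(2):
  [0, 10, 13, -7]
  [2, 0, 10, -5]
  [-5, 5, 0, -12]
  [8, 18, 17, 0]
D(3):
  [0, 10, 13, -7]
  [2, 0, 10, -5]
  [-5, 5, 0, -12]
  [8, 18, 17, 0]
D(4):
  [0, 10, 10, -7]
  [2, 0, 10, -5]
  [-5, 5, 0, -12]
  [8, 18, 17, 0]
Answer: M* = [[0, 10, 10, -7], [2, 0, 10, -5], [-5, 5, 0, -12], [8, 18, 17, 0]]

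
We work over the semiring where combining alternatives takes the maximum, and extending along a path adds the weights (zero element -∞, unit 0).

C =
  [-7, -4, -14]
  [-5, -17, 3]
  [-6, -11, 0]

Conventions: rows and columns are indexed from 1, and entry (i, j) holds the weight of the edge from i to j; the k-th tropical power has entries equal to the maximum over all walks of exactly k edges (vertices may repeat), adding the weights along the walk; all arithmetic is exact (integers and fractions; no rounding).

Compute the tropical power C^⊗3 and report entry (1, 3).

C^⊗2:
  [-9, -11, -1]
  [-3, -8, 3]
  [-6, -10, 0]
C^⊗3:
  [-7, -12, -1]
  [-3, -7, 3]
  [-6, -10, 0]
Key observation: the optimum is the walk 1->2->3->3, with weight (-4) + 3 + 0 = -1.
Optimal value attained by: walk 1->2->3->3.
Answer: (C^⊗3)[1][3] = -1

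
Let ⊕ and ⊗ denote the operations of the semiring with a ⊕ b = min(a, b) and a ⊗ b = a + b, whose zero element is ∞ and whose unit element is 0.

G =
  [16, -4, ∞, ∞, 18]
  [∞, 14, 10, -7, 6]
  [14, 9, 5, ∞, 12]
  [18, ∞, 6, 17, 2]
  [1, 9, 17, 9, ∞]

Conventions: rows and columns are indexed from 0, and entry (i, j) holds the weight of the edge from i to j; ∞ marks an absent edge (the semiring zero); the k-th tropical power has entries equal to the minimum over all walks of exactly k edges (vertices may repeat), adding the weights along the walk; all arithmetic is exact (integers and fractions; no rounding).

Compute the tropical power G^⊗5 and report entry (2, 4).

G^⊗2:
  [19, 10, 6, -11, 2]
  [7, 15, -1, 7, -5]
  [13, 10, 10, 2, 15]
  [3, 11, 11, 11, 18]
  [17, -3, 15, 2, 11]
G^⊗3:
  [3, 11, -5, 3, -9]
  [-4, 3, 4, 4, 9]
  [16, 9, 8, 3, 4]
  [19, -1, 16, 4, 13]
  [12, 11, 7, -10, 3]
G^⊗4:
  [-8, -1, 0, 0, 5]
  [10, -8, 9, -4, 6]
  [5, 12, 9, 2, 5]
  [14, 13, 9, -8, 5]
  [4, 8, -4, 4, -8]
G^⊗5:
  [6, -12, 5, -8, 2]
  [7, 6, 2, -15, -2]
  [6, 1, 8, 5, 4]
  [6, 10, -2, 6, -6]
  [-7, 0, 1, 1, 6]
Key observation: the optimum is the walk 2->4->0->1->3->4, with weight 12 + 1 + (-4) + (-7) + 2 = 4.
Optimal value attained by: walk 2->4->0->1->3->4.
Answer: (G^⊗5)[2][4] = 4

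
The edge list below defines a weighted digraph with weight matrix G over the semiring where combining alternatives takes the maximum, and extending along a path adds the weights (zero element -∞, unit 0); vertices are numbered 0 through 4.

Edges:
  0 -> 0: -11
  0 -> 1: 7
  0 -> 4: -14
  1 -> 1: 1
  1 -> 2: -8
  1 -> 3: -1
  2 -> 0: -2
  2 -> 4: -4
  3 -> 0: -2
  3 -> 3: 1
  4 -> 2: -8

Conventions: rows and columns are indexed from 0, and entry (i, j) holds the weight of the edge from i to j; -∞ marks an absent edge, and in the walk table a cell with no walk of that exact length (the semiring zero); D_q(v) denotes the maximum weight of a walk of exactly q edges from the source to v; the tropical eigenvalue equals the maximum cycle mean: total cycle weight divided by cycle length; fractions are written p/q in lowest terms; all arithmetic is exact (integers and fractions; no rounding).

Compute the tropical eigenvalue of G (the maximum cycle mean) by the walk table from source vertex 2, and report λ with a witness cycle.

q=0: [-∞, -∞, 0, -∞, -∞]
q=1: [-2, -∞, -∞, -∞, -4]
q=2: [-13, 5, -12, -∞, -16]
q=3: [-14, 6, -3, 4, -16]
q=4: [2, 7, -2, 5, -7]
q=5: [3, 9, -1, 6, -6]
Optimal cycle mean attained by: cycle 0->1->3->0, total 7 + (-1) + (-2), length 3.
Answer: λ = 4/3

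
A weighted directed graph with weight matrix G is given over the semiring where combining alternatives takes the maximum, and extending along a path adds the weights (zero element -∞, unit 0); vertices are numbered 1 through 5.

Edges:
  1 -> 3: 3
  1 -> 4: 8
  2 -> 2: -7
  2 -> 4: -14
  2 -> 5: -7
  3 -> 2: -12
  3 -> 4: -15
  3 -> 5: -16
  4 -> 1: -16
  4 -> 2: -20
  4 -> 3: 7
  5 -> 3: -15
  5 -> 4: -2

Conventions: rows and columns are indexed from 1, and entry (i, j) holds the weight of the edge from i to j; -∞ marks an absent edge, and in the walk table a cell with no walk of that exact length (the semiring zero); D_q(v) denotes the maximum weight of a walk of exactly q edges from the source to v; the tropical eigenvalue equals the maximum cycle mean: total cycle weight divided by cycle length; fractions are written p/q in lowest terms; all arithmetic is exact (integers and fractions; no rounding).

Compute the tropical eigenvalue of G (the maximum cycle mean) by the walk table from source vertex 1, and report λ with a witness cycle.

q=0: [0, -∞, -∞, -∞, -∞]
q=1: [-∞, -∞, 3, 8, -∞]
q=2: [-8, -9, 15, -12, -13]
q=3: [-28, 3, -5, 0, -1]
q=4: [-16, -4, 7, -3, -4]
q=5: [-19, -5, 4, -6, -9]
Optimal cycle mean attained by: cycle 2->5->4->3->2, total (-7) + (-2) + 7 + (-12), length 4.
Answer: λ = -7/2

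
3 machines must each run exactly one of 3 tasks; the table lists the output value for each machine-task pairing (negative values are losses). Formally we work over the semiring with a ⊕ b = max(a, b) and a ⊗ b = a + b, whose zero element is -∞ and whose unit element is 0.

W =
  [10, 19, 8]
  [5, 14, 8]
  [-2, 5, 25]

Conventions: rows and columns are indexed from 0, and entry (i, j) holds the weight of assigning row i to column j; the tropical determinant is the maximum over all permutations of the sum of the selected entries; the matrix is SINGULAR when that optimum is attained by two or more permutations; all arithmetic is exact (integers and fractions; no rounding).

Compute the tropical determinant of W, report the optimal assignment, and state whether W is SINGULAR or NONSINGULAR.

σ = (0, 1, 2): 10 + 14 + 25 = 49
σ = (0, 2, 1): 10 + 8 + 5 = 23
σ = (1, 0, 2): 19 + 5 + 25 = 49
σ = (1, 2, 0): 19 + 8 + (-2) = 25
σ = (2, 0, 1): 8 + 5 + 5 = 18
σ = (2, 1, 0): 8 + 14 + (-2) = 20
Optimal value attained by: σ = (0, 1, 2).
Answer: det⊕(W) = 49; verdict: SINGULAR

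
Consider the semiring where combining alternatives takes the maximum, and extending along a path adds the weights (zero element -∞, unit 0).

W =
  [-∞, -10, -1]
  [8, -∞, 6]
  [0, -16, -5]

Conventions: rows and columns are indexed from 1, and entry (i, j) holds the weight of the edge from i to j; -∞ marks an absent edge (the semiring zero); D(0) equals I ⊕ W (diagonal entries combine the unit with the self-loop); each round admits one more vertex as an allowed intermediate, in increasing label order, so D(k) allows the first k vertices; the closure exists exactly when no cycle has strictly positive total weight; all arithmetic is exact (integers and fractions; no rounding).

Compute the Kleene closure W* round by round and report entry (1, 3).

D(0):
  [0, -10, -1]
  [8, 0, 6]
  [0, -16, 0]
D(1):
  [0, -10, -1]
  [8, 0, 7]
  [0, -10, 0]
D(2):
  [0, -10, -1]
  [8, 0, 7]
  [0, -10, 0]
D(3):
  [0, -10, -1]
  [8, 0, 7]
  [0, -10, 0]
Answer: W*[1][3] = -1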